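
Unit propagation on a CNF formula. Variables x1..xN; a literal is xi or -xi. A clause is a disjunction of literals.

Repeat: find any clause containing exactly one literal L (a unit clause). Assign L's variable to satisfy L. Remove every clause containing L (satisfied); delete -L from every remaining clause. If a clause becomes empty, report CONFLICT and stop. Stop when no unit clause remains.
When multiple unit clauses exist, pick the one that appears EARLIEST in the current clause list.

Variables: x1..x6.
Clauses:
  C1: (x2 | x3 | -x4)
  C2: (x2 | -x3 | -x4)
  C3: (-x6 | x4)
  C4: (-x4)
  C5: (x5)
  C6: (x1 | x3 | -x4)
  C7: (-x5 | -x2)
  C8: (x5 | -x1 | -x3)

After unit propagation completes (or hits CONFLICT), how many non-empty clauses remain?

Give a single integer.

Answer: 0

Derivation:
unit clause [-4] forces x4=F; simplify:
  drop 4 from [-6, 4] -> [-6]
  satisfied 4 clause(s); 4 remain; assigned so far: [4]
unit clause [-6] forces x6=F; simplify:
  satisfied 1 clause(s); 3 remain; assigned so far: [4, 6]
unit clause [5] forces x5=T; simplify:
  drop -5 from [-5, -2] -> [-2]
  satisfied 2 clause(s); 1 remain; assigned so far: [4, 5, 6]
unit clause [-2] forces x2=F; simplify:
  satisfied 1 clause(s); 0 remain; assigned so far: [2, 4, 5, 6]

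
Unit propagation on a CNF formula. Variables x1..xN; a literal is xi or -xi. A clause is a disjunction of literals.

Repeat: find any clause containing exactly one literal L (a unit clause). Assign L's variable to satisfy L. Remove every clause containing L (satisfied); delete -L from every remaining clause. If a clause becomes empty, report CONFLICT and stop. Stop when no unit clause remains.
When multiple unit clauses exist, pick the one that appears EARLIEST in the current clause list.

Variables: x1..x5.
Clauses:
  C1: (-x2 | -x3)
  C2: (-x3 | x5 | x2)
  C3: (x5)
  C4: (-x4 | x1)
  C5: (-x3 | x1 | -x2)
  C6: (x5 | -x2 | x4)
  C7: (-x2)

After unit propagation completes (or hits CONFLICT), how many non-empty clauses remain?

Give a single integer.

unit clause [5] forces x5=T; simplify:
  satisfied 3 clause(s); 4 remain; assigned so far: [5]
unit clause [-2] forces x2=F; simplify:
  satisfied 3 clause(s); 1 remain; assigned so far: [2, 5]

Answer: 1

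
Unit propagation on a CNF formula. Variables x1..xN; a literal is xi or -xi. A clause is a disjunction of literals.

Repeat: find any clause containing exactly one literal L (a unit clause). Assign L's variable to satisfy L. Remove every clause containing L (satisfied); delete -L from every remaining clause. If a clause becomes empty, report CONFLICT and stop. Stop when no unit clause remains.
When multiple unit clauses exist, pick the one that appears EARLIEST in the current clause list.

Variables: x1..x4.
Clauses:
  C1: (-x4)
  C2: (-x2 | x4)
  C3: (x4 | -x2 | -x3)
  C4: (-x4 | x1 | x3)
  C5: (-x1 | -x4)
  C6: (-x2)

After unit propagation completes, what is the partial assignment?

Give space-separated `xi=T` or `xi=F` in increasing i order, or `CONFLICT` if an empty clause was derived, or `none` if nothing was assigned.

unit clause [-4] forces x4=F; simplify:
  drop 4 from [-2, 4] -> [-2]
  drop 4 from [4, -2, -3] -> [-2, -3]
  satisfied 3 clause(s); 3 remain; assigned so far: [4]
unit clause [-2] forces x2=F; simplify:
  satisfied 3 clause(s); 0 remain; assigned so far: [2, 4]

Answer: x2=F x4=F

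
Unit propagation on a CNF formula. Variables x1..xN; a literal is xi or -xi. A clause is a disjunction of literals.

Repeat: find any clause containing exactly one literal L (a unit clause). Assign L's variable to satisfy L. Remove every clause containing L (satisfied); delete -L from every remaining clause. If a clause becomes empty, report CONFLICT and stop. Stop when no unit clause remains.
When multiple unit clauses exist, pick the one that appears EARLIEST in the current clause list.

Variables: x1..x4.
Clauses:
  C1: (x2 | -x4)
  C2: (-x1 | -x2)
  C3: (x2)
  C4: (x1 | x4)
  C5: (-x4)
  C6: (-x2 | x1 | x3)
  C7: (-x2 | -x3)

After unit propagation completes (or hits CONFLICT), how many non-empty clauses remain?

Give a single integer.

Answer: 2

Derivation:
unit clause [2] forces x2=T; simplify:
  drop -2 from [-1, -2] -> [-1]
  drop -2 from [-2, 1, 3] -> [1, 3]
  drop -2 from [-2, -3] -> [-3]
  satisfied 2 clause(s); 5 remain; assigned so far: [2]
unit clause [-1] forces x1=F; simplify:
  drop 1 from [1, 4] -> [4]
  drop 1 from [1, 3] -> [3]
  satisfied 1 clause(s); 4 remain; assigned so far: [1, 2]
unit clause [4] forces x4=T; simplify:
  drop -4 from [-4] -> [] (empty!)
  satisfied 1 clause(s); 3 remain; assigned so far: [1, 2, 4]
CONFLICT (empty clause)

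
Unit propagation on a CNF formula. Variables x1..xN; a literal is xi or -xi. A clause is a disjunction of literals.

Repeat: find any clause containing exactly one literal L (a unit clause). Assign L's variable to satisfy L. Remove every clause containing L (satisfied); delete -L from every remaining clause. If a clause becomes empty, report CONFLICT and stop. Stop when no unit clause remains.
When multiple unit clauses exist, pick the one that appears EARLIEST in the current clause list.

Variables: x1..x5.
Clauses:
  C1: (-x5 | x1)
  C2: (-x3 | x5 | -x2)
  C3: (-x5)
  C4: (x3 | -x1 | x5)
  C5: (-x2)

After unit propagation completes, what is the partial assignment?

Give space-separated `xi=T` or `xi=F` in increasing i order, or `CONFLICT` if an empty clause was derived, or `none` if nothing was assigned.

unit clause [-5] forces x5=F; simplify:
  drop 5 from [-3, 5, -2] -> [-3, -2]
  drop 5 from [3, -1, 5] -> [3, -1]
  satisfied 2 clause(s); 3 remain; assigned so far: [5]
unit clause [-2] forces x2=F; simplify:
  satisfied 2 clause(s); 1 remain; assigned so far: [2, 5]

Answer: x2=F x5=F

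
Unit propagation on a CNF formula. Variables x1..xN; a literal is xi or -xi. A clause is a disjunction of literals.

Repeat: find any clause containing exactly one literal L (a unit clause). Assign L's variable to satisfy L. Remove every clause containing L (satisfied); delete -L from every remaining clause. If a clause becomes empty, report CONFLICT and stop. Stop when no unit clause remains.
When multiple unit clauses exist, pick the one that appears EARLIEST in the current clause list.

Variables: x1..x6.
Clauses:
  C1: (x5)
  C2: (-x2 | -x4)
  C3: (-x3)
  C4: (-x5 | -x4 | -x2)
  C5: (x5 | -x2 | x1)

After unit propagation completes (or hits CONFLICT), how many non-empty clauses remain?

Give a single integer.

unit clause [5] forces x5=T; simplify:
  drop -5 from [-5, -4, -2] -> [-4, -2]
  satisfied 2 clause(s); 3 remain; assigned so far: [5]
unit clause [-3] forces x3=F; simplify:
  satisfied 1 clause(s); 2 remain; assigned so far: [3, 5]

Answer: 2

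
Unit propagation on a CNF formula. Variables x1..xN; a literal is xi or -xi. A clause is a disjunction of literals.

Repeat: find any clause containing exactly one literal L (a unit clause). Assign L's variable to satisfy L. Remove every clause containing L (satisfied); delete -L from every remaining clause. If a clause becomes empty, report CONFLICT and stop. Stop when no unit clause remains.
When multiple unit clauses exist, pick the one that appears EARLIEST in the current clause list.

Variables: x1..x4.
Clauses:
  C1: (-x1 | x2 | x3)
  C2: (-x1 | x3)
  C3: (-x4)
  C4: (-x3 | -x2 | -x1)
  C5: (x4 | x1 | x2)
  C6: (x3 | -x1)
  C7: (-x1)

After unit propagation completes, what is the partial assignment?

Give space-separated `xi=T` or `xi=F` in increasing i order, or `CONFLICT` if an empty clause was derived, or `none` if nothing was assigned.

Answer: x1=F x2=T x4=F

Derivation:
unit clause [-4] forces x4=F; simplify:
  drop 4 from [4, 1, 2] -> [1, 2]
  satisfied 1 clause(s); 6 remain; assigned so far: [4]
unit clause [-1] forces x1=F; simplify:
  drop 1 from [1, 2] -> [2]
  satisfied 5 clause(s); 1 remain; assigned so far: [1, 4]
unit clause [2] forces x2=T; simplify:
  satisfied 1 clause(s); 0 remain; assigned so far: [1, 2, 4]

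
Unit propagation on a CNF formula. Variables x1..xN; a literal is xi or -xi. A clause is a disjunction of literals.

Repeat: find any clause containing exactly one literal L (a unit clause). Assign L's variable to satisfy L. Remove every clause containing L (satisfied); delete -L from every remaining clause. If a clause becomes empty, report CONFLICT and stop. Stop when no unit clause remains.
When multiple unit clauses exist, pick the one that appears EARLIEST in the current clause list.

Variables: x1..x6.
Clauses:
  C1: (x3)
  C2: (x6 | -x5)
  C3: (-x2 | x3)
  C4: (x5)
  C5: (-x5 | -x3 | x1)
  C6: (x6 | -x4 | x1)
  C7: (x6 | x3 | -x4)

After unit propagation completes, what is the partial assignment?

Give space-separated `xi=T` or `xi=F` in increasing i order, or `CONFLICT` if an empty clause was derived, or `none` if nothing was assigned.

Answer: x1=T x3=T x5=T x6=T

Derivation:
unit clause [3] forces x3=T; simplify:
  drop -3 from [-5, -3, 1] -> [-5, 1]
  satisfied 3 clause(s); 4 remain; assigned so far: [3]
unit clause [5] forces x5=T; simplify:
  drop -5 from [6, -5] -> [6]
  drop -5 from [-5, 1] -> [1]
  satisfied 1 clause(s); 3 remain; assigned so far: [3, 5]
unit clause [6] forces x6=T; simplify:
  satisfied 2 clause(s); 1 remain; assigned so far: [3, 5, 6]
unit clause [1] forces x1=T; simplify:
  satisfied 1 clause(s); 0 remain; assigned so far: [1, 3, 5, 6]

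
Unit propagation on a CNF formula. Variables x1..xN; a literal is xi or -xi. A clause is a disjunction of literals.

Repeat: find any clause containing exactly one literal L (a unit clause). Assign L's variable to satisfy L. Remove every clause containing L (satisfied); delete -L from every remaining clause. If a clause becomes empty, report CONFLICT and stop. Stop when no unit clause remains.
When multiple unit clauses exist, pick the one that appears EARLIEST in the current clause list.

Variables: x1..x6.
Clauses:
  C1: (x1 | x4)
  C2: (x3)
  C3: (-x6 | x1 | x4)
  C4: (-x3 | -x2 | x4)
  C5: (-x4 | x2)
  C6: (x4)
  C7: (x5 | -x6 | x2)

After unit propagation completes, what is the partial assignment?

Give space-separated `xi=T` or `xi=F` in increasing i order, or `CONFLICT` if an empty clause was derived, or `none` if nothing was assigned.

Answer: x2=T x3=T x4=T

Derivation:
unit clause [3] forces x3=T; simplify:
  drop -3 from [-3, -2, 4] -> [-2, 4]
  satisfied 1 clause(s); 6 remain; assigned so far: [3]
unit clause [4] forces x4=T; simplify:
  drop -4 from [-4, 2] -> [2]
  satisfied 4 clause(s); 2 remain; assigned so far: [3, 4]
unit clause [2] forces x2=T; simplify:
  satisfied 2 clause(s); 0 remain; assigned so far: [2, 3, 4]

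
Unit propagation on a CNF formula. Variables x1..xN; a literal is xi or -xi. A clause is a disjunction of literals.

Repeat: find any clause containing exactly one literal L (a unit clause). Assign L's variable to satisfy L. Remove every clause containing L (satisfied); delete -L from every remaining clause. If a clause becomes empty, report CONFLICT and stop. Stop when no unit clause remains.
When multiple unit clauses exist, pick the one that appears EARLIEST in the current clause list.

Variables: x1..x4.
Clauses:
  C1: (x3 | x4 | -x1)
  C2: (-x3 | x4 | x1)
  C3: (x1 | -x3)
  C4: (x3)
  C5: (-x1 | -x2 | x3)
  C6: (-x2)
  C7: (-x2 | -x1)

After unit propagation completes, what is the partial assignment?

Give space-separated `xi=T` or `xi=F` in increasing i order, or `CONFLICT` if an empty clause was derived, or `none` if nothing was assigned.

Answer: x1=T x2=F x3=T

Derivation:
unit clause [3] forces x3=T; simplify:
  drop -3 from [-3, 4, 1] -> [4, 1]
  drop -3 from [1, -3] -> [1]
  satisfied 3 clause(s); 4 remain; assigned so far: [3]
unit clause [1] forces x1=T; simplify:
  drop -1 from [-2, -1] -> [-2]
  satisfied 2 clause(s); 2 remain; assigned so far: [1, 3]
unit clause [-2] forces x2=F; simplify:
  satisfied 2 clause(s); 0 remain; assigned so far: [1, 2, 3]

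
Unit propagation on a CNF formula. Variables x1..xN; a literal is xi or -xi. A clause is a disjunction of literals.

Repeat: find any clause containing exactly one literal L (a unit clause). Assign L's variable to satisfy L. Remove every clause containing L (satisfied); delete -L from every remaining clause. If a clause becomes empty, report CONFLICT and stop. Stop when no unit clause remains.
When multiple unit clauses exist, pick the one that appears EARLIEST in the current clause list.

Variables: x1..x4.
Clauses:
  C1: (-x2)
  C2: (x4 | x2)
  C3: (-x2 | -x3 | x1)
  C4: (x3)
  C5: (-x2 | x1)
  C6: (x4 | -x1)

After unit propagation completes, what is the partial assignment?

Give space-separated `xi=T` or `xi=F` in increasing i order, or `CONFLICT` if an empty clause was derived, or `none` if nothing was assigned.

unit clause [-2] forces x2=F; simplify:
  drop 2 from [4, 2] -> [4]
  satisfied 3 clause(s); 3 remain; assigned so far: [2]
unit clause [4] forces x4=T; simplify:
  satisfied 2 clause(s); 1 remain; assigned so far: [2, 4]
unit clause [3] forces x3=T; simplify:
  satisfied 1 clause(s); 0 remain; assigned so far: [2, 3, 4]

Answer: x2=F x3=T x4=T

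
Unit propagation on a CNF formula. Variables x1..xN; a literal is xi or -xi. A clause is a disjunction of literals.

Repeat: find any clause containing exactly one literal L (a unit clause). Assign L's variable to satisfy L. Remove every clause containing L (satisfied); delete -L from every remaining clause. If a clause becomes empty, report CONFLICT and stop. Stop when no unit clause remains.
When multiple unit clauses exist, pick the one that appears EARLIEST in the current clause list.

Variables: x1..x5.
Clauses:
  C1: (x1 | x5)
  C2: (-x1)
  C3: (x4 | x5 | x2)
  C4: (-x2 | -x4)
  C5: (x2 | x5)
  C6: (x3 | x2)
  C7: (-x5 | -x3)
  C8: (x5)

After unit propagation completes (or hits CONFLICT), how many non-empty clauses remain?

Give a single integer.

Answer: 0

Derivation:
unit clause [-1] forces x1=F; simplify:
  drop 1 from [1, 5] -> [5]
  satisfied 1 clause(s); 7 remain; assigned so far: [1]
unit clause [5] forces x5=T; simplify:
  drop -5 from [-5, -3] -> [-3]
  satisfied 4 clause(s); 3 remain; assigned so far: [1, 5]
unit clause [-3] forces x3=F; simplify:
  drop 3 from [3, 2] -> [2]
  satisfied 1 clause(s); 2 remain; assigned so far: [1, 3, 5]
unit clause [2] forces x2=T; simplify:
  drop -2 from [-2, -4] -> [-4]
  satisfied 1 clause(s); 1 remain; assigned so far: [1, 2, 3, 5]
unit clause [-4] forces x4=F; simplify:
  satisfied 1 clause(s); 0 remain; assigned so far: [1, 2, 3, 4, 5]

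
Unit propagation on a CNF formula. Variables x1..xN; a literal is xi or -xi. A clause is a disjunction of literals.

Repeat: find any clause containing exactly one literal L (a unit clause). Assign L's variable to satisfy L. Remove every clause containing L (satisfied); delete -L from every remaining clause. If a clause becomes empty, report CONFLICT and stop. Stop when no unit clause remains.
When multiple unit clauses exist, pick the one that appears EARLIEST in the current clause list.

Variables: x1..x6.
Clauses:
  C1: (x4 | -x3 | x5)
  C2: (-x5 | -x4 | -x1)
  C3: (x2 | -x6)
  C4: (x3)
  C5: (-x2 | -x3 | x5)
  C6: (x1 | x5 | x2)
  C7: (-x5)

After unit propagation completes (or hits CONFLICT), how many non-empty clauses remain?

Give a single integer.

unit clause [3] forces x3=T; simplify:
  drop -3 from [4, -3, 5] -> [4, 5]
  drop -3 from [-2, -3, 5] -> [-2, 5]
  satisfied 1 clause(s); 6 remain; assigned so far: [3]
unit clause [-5] forces x5=F; simplify:
  drop 5 from [4, 5] -> [4]
  drop 5 from [-2, 5] -> [-2]
  drop 5 from [1, 5, 2] -> [1, 2]
  satisfied 2 clause(s); 4 remain; assigned so far: [3, 5]
unit clause [4] forces x4=T; simplify:
  satisfied 1 clause(s); 3 remain; assigned so far: [3, 4, 5]
unit clause [-2] forces x2=F; simplify:
  drop 2 from [2, -6] -> [-6]
  drop 2 from [1, 2] -> [1]
  satisfied 1 clause(s); 2 remain; assigned so far: [2, 3, 4, 5]
unit clause [-6] forces x6=F; simplify:
  satisfied 1 clause(s); 1 remain; assigned so far: [2, 3, 4, 5, 6]
unit clause [1] forces x1=T; simplify:
  satisfied 1 clause(s); 0 remain; assigned so far: [1, 2, 3, 4, 5, 6]

Answer: 0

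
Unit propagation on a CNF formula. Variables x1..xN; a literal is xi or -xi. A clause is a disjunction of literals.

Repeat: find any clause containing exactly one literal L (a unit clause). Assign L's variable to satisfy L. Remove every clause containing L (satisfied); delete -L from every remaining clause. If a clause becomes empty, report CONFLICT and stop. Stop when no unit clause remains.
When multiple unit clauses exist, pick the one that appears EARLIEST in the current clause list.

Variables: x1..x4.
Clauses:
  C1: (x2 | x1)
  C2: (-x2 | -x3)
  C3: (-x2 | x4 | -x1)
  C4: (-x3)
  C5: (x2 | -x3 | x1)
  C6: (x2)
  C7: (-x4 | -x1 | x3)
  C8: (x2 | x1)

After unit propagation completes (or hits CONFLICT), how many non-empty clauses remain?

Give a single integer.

Answer: 2

Derivation:
unit clause [-3] forces x3=F; simplify:
  drop 3 from [-4, -1, 3] -> [-4, -1]
  satisfied 3 clause(s); 5 remain; assigned so far: [3]
unit clause [2] forces x2=T; simplify:
  drop -2 from [-2, 4, -1] -> [4, -1]
  satisfied 3 clause(s); 2 remain; assigned so far: [2, 3]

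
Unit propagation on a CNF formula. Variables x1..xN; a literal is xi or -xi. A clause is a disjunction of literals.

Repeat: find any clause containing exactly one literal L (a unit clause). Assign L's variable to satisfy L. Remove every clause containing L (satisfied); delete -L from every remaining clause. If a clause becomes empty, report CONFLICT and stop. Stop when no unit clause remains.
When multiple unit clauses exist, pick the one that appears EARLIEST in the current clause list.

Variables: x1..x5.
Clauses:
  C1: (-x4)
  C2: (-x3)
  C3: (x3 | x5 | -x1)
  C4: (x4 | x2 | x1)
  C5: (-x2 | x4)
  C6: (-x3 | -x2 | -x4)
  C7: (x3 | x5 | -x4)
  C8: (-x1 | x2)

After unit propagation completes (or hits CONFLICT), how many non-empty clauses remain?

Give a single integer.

Answer: 1

Derivation:
unit clause [-4] forces x4=F; simplify:
  drop 4 from [4, 2, 1] -> [2, 1]
  drop 4 from [-2, 4] -> [-2]
  satisfied 3 clause(s); 5 remain; assigned so far: [4]
unit clause [-3] forces x3=F; simplify:
  drop 3 from [3, 5, -1] -> [5, -1]
  satisfied 1 clause(s); 4 remain; assigned so far: [3, 4]
unit clause [-2] forces x2=F; simplify:
  drop 2 from [2, 1] -> [1]
  drop 2 from [-1, 2] -> [-1]
  satisfied 1 clause(s); 3 remain; assigned so far: [2, 3, 4]
unit clause [1] forces x1=T; simplify:
  drop -1 from [5, -1] -> [5]
  drop -1 from [-1] -> [] (empty!)
  satisfied 1 clause(s); 2 remain; assigned so far: [1, 2, 3, 4]
CONFLICT (empty clause)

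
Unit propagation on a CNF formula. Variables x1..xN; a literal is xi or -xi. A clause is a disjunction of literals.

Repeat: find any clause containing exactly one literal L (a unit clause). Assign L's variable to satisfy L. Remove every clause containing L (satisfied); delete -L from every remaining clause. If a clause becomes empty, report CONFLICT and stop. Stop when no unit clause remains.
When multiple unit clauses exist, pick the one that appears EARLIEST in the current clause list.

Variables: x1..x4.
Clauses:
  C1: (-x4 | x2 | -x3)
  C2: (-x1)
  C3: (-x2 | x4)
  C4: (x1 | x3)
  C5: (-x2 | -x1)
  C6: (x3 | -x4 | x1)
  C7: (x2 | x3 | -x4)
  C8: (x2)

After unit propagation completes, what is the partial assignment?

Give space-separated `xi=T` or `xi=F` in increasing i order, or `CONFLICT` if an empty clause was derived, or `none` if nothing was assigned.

Answer: x1=F x2=T x3=T x4=T

Derivation:
unit clause [-1] forces x1=F; simplify:
  drop 1 from [1, 3] -> [3]
  drop 1 from [3, -4, 1] -> [3, -4]
  satisfied 2 clause(s); 6 remain; assigned so far: [1]
unit clause [3] forces x3=T; simplify:
  drop -3 from [-4, 2, -3] -> [-4, 2]
  satisfied 3 clause(s); 3 remain; assigned so far: [1, 3]
unit clause [2] forces x2=T; simplify:
  drop -2 from [-2, 4] -> [4]
  satisfied 2 clause(s); 1 remain; assigned so far: [1, 2, 3]
unit clause [4] forces x4=T; simplify:
  satisfied 1 clause(s); 0 remain; assigned so far: [1, 2, 3, 4]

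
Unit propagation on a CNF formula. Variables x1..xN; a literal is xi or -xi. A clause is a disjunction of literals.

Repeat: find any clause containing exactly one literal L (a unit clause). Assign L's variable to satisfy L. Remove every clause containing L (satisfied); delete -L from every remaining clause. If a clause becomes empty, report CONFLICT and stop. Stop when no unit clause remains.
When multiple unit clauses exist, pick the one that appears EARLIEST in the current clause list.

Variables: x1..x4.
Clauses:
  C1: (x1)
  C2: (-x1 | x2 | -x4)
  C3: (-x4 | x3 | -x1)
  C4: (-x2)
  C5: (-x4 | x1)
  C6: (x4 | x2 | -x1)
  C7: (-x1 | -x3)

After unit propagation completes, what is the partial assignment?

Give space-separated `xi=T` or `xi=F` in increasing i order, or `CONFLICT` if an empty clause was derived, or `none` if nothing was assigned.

Answer: CONFLICT

Derivation:
unit clause [1] forces x1=T; simplify:
  drop -1 from [-1, 2, -4] -> [2, -4]
  drop -1 from [-4, 3, -1] -> [-4, 3]
  drop -1 from [4, 2, -1] -> [4, 2]
  drop -1 from [-1, -3] -> [-3]
  satisfied 2 clause(s); 5 remain; assigned so far: [1]
unit clause [-2] forces x2=F; simplify:
  drop 2 from [2, -4] -> [-4]
  drop 2 from [4, 2] -> [4]
  satisfied 1 clause(s); 4 remain; assigned so far: [1, 2]
unit clause [-4] forces x4=F; simplify:
  drop 4 from [4] -> [] (empty!)
  satisfied 2 clause(s); 2 remain; assigned so far: [1, 2, 4]
CONFLICT (empty clause)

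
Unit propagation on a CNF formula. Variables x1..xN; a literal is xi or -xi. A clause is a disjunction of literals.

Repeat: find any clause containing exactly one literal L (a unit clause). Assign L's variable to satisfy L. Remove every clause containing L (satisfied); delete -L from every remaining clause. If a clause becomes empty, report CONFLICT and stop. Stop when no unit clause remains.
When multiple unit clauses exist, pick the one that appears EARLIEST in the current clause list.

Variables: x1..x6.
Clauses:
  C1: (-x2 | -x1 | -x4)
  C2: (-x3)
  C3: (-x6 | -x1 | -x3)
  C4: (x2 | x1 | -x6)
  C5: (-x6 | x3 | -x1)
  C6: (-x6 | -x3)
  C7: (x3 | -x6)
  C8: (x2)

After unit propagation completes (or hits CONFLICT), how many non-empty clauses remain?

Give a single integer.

unit clause [-3] forces x3=F; simplify:
  drop 3 from [-6, 3, -1] -> [-6, -1]
  drop 3 from [3, -6] -> [-6]
  satisfied 3 clause(s); 5 remain; assigned so far: [3]
unit clause [-6] forces x6=F; simplify:
  satisfied 3 clause(s); 2 remain; assigned so far: [3, 6]
unit clause [2] forces x2=T; simplify:
  drop -2 from [-2, -1, -4] -> [-1, -4]
  satisfied 1 clause(s); 1 remain; assigned so far: [2, 3, 6]

Answer: 1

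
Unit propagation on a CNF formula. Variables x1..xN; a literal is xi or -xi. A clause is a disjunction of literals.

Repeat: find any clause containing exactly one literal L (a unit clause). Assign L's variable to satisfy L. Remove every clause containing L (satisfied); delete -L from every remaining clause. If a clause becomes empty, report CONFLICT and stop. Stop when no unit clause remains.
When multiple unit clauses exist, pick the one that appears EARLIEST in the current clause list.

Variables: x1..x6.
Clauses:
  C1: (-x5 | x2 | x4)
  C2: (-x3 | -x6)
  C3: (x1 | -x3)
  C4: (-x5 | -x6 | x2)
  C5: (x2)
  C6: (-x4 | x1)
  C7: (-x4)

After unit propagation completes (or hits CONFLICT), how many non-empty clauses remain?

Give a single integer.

Answer: 2

Derivation:
unit clause [2] forces x2=T; simplify:
  satisfied 3 clause(s); 4 remain; assigned so far: [2]
unit clause [-4] forces x4=F; simplify:
  satisfied 2 clause(s); 2 remain; assigned so far: [2, 4]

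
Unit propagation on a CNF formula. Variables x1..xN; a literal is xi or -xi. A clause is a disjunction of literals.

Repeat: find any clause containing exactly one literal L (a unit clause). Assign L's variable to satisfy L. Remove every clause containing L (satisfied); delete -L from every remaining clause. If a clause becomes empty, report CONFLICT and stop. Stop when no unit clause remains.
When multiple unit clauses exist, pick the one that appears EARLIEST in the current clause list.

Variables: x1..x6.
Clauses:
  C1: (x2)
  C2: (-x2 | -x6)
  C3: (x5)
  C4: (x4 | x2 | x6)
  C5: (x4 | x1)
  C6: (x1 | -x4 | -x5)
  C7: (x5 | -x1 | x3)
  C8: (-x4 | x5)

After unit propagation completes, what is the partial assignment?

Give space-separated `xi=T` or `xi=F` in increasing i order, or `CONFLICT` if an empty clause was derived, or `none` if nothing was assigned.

unit clause [2] forces x2=T; simplify:
  drop -2 from [-2, -6] -> [-6]
  satisfied 2 clause(s); 6 remain; assigned so far: [2]
unit clause [-6] forces x6=F; simplify:
  satisfied 1 clause(s); 5 remain; assigned so far: [2, 6]
unit clause [5] forces x5=T; simplify:
  drop -5 from [1, -4, -5] -> [1, -4]
  satisfied 3 clause(s); 2 remain; assigned so far: [2, 5, 6]

Answer: x2=T x5=T x6=F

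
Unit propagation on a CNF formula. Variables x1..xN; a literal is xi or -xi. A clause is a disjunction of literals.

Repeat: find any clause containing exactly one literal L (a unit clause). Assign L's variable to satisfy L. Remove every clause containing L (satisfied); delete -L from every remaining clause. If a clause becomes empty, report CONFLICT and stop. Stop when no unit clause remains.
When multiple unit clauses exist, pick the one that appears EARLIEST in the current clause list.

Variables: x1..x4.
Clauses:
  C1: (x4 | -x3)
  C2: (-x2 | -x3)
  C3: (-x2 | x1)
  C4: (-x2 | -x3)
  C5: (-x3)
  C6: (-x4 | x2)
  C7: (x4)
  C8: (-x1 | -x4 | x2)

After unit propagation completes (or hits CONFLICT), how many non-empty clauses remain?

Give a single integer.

Answer: 0

Derivation:
unit clause [-3] forces x3=F; simplify:
  satisfied 4 clause(s); 4 remain; assigned so far: [3]
unit clause [4] forces x4=T; simplify:
  drop -4 from [-4, 2] -> [2]
  drop -4 from [-1, -4, 2] -> [-1, 2]
  satisfied 1 clause(s); 3 remain; assigned so far: [3, 4]
unit clause [2] forces x2=T; simplify:
  drop -2 from [-2, 1] -> [1]
  satisfied 2 clause(s); 1 remain; assigned so far: [2, 3, 4]
unit clause [1] forces x1=T; simplify:
  satisfied 1 clause(s); 0 remain; assigned so far: [1, 2, 3, 4]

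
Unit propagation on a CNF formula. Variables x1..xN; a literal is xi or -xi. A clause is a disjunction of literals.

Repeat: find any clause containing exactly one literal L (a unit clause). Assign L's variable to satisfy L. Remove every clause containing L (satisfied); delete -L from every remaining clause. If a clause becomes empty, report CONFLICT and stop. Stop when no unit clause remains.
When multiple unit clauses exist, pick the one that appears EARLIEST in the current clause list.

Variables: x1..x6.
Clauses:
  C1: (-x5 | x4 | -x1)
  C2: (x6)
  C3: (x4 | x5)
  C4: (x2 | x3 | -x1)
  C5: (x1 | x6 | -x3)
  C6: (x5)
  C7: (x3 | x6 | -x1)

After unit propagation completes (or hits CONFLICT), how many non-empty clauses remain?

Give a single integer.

unit clause [6] forces x6=T; simplify:
  satisfied 3 clause(s); 4 remain; assigned so far: [6]
unit clause [5] forces x5=T; simplify:
  drop -5 from [-5, 4, -1] -> [4, -1]
  satisfied 2 clause(s); 2 remain; assigned so far: [5, 6]

Answer: 2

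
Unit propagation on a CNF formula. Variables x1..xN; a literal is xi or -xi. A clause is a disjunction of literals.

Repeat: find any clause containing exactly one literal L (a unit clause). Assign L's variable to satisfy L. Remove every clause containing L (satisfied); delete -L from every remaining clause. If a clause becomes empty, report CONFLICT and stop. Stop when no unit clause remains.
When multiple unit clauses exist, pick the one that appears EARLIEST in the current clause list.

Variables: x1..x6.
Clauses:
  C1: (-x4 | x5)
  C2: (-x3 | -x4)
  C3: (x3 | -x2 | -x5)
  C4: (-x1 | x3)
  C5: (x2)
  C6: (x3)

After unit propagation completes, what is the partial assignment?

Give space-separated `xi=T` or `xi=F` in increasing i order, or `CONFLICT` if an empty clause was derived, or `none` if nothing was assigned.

Answer: x2=T x3=T x4=F

Derivation:
unit clause [2] forces x2=T; simplify:
  drop -2 from [3, -2, -5] -> [3, -5]
  satisfied 1 clause(s); 5 remain; assigned so far: [2]
unit clause [3] forces x3=T; simplify:
  drop -3 from [-3, -4] -> [-4]
  satisfied 3 clause(s); 2 remain; assigned so far: [2, 3]
unit clause [-4] forces x4=F; simplify:
  satisfied 2 clause(s); 0 remain; assigned so far: [2, 3, 4]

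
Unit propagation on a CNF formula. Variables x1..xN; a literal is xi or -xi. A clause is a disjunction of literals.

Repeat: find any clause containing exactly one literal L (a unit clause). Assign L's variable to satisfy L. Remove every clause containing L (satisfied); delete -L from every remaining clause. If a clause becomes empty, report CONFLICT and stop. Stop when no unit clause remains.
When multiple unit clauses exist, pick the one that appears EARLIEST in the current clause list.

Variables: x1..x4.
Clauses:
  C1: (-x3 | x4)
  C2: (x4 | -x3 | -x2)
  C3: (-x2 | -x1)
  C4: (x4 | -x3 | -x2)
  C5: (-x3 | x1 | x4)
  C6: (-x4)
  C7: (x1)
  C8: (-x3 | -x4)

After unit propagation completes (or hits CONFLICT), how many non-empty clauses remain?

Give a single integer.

Answer: 0

Derivation:
unit clause [-4] forces x4=F; simplify:
  drop 4 from [-3, 4] -> [-3]
  drop 4 from [4, -3, -2] -> [-3, -2]
  drop 4 from [4, -3, -2] -> [-3, -2]
  drop 4 from [-3, 1, 4] -> [-3, 1]
  satisfied 2 clause(s); 6 remain; assigned so far: [4]
unit clause [-3] forces x3=F; simplify:
  satisfied 4 clause(s); 2 remain; assigned so far: [3, 4]
unit clause [1] forces x1=T; simplify:
  drop -1 from [-2, -1] -> [-2]
  satisfied 1 clause(s); 1 remain; assigned so far: [1, 3, 4]
unit clause [-2] forces x2=F; simplify:
  satisfied 1 clause(s); 0 remain; assigned so far: [1, 2, 3, 4]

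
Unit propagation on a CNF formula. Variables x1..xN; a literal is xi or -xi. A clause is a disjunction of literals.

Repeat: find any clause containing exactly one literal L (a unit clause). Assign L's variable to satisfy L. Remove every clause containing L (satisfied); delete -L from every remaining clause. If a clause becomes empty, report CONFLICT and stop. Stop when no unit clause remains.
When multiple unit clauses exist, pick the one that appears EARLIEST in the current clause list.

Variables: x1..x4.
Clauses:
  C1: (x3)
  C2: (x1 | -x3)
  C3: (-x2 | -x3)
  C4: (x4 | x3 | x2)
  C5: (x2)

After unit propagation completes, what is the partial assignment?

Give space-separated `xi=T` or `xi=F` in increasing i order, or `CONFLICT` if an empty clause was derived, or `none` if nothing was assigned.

Answer: CONFLICT

Derivation:
unit clause [3] forces x3=T; simplify:
  drop -3 from [1, -3] -> [1]
  drop -3 from [-2, -3] -> [-2]
  satisfied 2 clause(s); 3 remain; assigned so far: [3]
unit clause [1] forces x1=T; simplify:
  satisfied 1 clause(s); 2 remain; assigned so far: [1, 3]
unit clause [-2] forces x2=F; simplify:
  drop 2 from [2] -> [] (empty!)
  satisfied 1 clause(s); 1 remain; assigned so far: [1, 2, 3]
CONFLICT (empty clause)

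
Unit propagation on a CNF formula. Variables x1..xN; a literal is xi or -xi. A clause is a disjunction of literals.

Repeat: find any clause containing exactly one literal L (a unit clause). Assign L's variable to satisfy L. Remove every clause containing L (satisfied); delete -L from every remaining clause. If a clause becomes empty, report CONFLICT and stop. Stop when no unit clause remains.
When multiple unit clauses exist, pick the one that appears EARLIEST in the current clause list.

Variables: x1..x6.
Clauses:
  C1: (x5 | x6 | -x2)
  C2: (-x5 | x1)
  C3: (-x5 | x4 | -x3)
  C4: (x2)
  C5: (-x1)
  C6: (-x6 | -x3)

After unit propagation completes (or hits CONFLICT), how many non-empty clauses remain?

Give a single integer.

unit clause [2] forces x2=T; simplify:
  drop -2 from [5, 6, -2] -> [5, 6]
  satisfied 1 clause(s); 5 remain; assigned so far: [2]
unit clause [-1] forces x1=F; simplify:
  drop 1 from [-5, 1] -> [-5]
  satisfied 1 clause(s); 4 remain; assigned so far: [1, 2]
unit clause [-5] forces x5=F; simplify:
  drop 5 from [5, 6] -> [6]
  satisfied 2 clause(s); 2 remain; assigned so far: [1, 2, 5]
unit clause [6] forces x6=T; simplify:
  drop -6 from [-6, -3] -> [-3]
  satisfied 1 clause(s); 1 remain; assigned so far: [1, 2, 5, 6]
unit clause [-3] forces x3=F; simplify:
  satisfied 1 clause(s); 0 remain; assigned so far: [1, 2, 3, 5, 6]

Answer: 0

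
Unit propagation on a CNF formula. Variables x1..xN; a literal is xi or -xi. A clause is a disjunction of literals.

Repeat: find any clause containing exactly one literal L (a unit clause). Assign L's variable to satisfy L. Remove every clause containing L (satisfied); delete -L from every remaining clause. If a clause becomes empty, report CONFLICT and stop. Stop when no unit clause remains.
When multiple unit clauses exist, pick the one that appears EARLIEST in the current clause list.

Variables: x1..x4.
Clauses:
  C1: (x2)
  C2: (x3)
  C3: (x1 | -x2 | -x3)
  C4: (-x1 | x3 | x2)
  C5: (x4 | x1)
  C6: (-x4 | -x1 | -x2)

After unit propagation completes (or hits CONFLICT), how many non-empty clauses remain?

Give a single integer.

Answer: 0

Derivation:
unit clause [2] forces x2=T; simplify:
  drop -2 from [1, -2, -3] -> [1, -3]
  drop -2 from [-4, -1, -2] -> [-4, -1]
  satisfied 2 clause(s); 4 remain; assigned so far: [2]
unit clause [3] forces x3=T; simplify:
  drop -3 from [1, -3] -> [1]
  satisfied 1 clause(s); 3 remain; assigned so far: [2, 3]
unit clause [1] forces x1=T; simplify:
  drop -1 from [-4, -1] -> [-4]
  satisfied 2 clause(s); 1 remain; assigned so far: [1, 2, 3]
unit clause [-4] forces x4=F; simplify:
  satisfied 1 clause(s); 0 remain; assigned so far: [1, 2, 3, 4]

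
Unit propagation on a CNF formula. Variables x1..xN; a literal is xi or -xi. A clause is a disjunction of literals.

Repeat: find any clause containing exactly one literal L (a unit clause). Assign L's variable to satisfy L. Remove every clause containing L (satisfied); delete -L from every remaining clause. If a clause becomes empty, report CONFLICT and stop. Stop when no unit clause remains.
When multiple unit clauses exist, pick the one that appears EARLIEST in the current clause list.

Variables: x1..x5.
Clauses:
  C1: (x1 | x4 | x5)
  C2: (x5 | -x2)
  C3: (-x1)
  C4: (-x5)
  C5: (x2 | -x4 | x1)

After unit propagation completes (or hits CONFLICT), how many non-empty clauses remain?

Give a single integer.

unit clause [-1] forces x1=F; simplify:
  drop 1 from [1, 4, 5] -> [4, 5]
  drop 1 from [2, -4, 1] -> [2, -4]
  satisfied 1 clause(s); 4 remain; assigned so far: [1]
unit clause [-5] forces x5=F; simplify:
  drop 5 from [4, 5] -> [4]
  drop 5 from [5, -2] -> [-2]
  satisfied 1 clause(s); 3 remain; assigned so far: [1, 5]
unit clause [4] forces x4=T; simplify:
  drop -4 from [2, -4] -> [2]
  satisfied 1 clause(s); 2 remain; assigned so far: [1, 4, 5]
unit clause [-2] forces x2=F; simplify:
  drop 2 from [2] -> [] (empty!)
  satisfied 1 clause(s); 1 remain; assigned so far: [1, 2, 4, 5]
CONFLICT (empty clause)

Answer: 0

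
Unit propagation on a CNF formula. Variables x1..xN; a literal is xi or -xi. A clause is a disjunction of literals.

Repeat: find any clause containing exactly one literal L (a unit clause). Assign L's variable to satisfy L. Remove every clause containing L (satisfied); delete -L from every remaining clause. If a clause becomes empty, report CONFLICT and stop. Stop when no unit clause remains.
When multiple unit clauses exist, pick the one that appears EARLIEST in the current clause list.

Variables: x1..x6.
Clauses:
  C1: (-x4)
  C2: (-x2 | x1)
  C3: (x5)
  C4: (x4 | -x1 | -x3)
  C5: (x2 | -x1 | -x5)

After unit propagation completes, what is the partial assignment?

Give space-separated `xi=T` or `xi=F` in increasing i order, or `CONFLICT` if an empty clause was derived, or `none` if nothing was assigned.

unit clause [-4] forces x4=F; simplify:
  drop 4 from [4, -1, -3] -> [-1, -3]
  satisfied 1 clause(s); 4 remain; assigned so far: [4]
unit clause [5] forces x5=T; simplify:
  drop -5 from [2, -1, -5] -> [2, -1]
  satisfied 1 clause(s); 3 remain; assigned so far: [4, 5]

Answer: x4=F x5=T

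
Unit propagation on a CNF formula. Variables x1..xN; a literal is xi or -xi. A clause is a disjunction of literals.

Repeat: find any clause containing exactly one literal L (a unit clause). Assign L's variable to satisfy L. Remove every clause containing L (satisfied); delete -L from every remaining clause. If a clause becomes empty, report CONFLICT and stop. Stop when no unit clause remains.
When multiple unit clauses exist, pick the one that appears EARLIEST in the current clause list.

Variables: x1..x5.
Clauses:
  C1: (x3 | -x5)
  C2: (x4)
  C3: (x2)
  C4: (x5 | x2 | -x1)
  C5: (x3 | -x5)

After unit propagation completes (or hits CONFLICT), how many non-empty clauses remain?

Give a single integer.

unit clause [4] forces x4=T; simplify:
  satisfied 1 clause(s); 4 remain; assigned so far: [4]
unit clause [2] forces x2=T; simplify:
  satisfied 2 clause(s); 2 remain; assigned so far: [2, 4]

Answer: 2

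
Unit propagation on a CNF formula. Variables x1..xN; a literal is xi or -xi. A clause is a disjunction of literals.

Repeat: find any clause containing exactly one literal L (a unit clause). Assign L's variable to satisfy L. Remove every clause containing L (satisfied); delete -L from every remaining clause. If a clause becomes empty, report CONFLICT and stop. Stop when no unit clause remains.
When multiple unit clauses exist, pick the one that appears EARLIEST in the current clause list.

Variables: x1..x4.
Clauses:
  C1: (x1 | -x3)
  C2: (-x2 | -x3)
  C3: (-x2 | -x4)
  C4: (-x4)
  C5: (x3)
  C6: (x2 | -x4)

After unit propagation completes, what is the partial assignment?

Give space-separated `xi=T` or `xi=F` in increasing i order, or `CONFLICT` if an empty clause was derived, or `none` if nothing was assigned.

unit clause [-4] forces x4=F; simplify:
  satisfied 3 clause(s); 3 remain; assigned so far: [4]
unit clause [3] forces x3=T; simplify:
  drop -3 from [1, -3] -> [1]
  drop -3 from [-2, -3] -> [-2]
  satisfied 1 clause(s); 2 remain; assigned so far: [3, 4]
unit clause [1] forces x1=T; simplify:
  satisfied 1 clause(s); 1 remain; assigned so far: [1, 3, 4]
unit clause [-2] forces x2=F; simplify:
  satisfied 1 clause(s); 0 remain; assigned so far: [1, 2, 3, 4]

Answer: x1=T x2=F x3=T x4=F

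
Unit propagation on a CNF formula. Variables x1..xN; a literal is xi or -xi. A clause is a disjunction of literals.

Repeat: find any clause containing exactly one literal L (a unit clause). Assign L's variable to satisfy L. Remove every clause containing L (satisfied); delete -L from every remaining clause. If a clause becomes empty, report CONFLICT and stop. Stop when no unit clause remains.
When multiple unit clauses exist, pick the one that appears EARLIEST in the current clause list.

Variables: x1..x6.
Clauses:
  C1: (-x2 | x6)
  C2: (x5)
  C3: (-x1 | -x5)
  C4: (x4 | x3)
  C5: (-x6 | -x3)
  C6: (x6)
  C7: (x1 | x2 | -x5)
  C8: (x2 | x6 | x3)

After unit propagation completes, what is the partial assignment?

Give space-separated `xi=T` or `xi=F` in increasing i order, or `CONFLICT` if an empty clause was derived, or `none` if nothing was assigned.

unit clause [5] forces x5=T; simplify:
  drop -5 from [-1, -5] -> [-1]
  drop -5 from [1, 2, -5] -> [1, 2]
  satisfied 1 clause(s); 7 remain; assigned so far: [5]
unit clause [-1] forces x1=F; simplify:
  drop 1 from [1, 2] -> [2]
  satisfied 1 clause(s); 6 remain; assigned so far: [1, 5]
unit clause [6] forces x6=T; simplify:
  drop -6 from [-6, -3] -> [-3]
  satisfied 3 clause(s); 3 remain; assigned so far: [1, 5, 6]
unit clause [-3] forces x3=F; simplify:
  drop 3 from [4, 3] -> [4]
  satisfied 1 clause(s); 2 remain; assigned so far: [1, 3, 5, 6]
unit clause [4] forces x4=T; simplify:
  satisfied 1 clause(s); 1 remain; assigned so far: [1, 3, 4, 5, 6]
unit clause [2] forces x2=T; simplify:
  satisfied 1 clause(s); 0 remain; assigned so far: [1, 2, 3, 4, 5, 6]

Answer: x1=F x2=T x3=F x4=T x5=T x6=T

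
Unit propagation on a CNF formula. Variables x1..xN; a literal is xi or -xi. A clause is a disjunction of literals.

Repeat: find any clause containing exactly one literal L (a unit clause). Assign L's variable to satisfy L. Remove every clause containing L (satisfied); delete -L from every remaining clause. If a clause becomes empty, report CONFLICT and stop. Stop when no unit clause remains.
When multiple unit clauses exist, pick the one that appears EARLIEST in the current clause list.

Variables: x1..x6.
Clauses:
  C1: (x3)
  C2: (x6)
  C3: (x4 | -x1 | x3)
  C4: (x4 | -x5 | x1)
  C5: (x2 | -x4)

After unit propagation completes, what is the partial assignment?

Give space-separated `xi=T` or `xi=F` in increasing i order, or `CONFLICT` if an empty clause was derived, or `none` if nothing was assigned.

unit clause [3] forces x3=T; simplify:
  satisfied 2 clause(s); 3 remain; assigned so far: [3]
unit clause [6] forces x6=T; simplify:
  satisfied 1 clause(s); 2 remain; assigned so far: [3, 6]

Answer: x3=T x6=T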